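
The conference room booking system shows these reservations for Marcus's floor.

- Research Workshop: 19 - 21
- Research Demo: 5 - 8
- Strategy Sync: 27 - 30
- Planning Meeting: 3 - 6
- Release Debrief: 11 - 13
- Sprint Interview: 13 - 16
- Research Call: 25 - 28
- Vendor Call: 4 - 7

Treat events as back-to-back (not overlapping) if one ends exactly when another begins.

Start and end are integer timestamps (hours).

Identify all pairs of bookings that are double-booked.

Planning Meeting & Research Demo, Planning Meeting & Vendor Call, Research Call & Strategy Sync, Research Demo & Vendor Call

Two intervals overlap when each starts before the other ends.
Sorted by start: Planning Meeting, Vendor Call, Research Demo, Release Debrief, Sprint Interview, Research Workshop, Research Call, Strategy Sync.
Vendor Call starts before Planning Meeting ends → Planning Meeting and Vendor Call overlap.
Research Demo starts before Planning Meeting ends → Planning Meeting and Research Demo overlap.
Release Debrief starts after Planning Meeting ends, so nothing later overlaps Planning Meeting either.
Research Demo starts before Vendor Call ends → Vendor Call and Research Demo overlap.
Release Debrief starts after Vendor Call ends, so nothing later overlaps Vendor Call either.
Release Debrief starts after Research Demo ends, so nothing later overlaps Research Demo either.
Sprint Interview starts exactly when Release Debrief ends (back-to-back, no overlap), so nothing later overlaps Release Debrief either.
Research Workshop starts after Sprint Interview ends, so nothing later overlaps Sprint Interview either.
Research Call starts after Research Workshop ends, so nothing later overlaps Research Workshop either.
Strategy Sync starts before Research Call ends → Research Call and Strategy Sync overlap.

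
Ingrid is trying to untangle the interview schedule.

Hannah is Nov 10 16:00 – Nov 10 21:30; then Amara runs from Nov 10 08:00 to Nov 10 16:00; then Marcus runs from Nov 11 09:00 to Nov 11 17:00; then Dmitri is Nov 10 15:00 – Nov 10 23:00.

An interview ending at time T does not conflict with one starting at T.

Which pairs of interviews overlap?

Sorted by start: Amara, Dmitri, Hannah, Marcus.
Dmitri starts before Amara ends → Amara and Dmitri overlap.
Hannah starts exactly when Amara ends (back-to-back, no overlap), so Amara has no further overlaps.
Hannah starts before Dmitri ends → Dmitri and Hannah overlap.
Marcus starts after Dmitri ends.
Marcus starts after Hannah ends.

Amara & Dmitri, Dmitri & Hannah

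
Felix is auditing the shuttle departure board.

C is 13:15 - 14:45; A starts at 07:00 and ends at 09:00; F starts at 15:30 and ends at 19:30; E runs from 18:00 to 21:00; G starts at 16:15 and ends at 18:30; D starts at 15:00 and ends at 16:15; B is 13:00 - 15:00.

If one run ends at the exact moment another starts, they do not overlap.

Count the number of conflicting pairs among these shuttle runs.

5

Sorted by start: A, B, C, D, F, G, E.
B starts after A ends, so nothing later overlaps A either.
C starts before B ends → B and C overlap.
D starts exactly when B ends (back-to-back, no overlap), so nothing later overlaps B either.
D starts after C ends, so nothing later overlaps C either.
F starts before D ends → D and F overlap.
G starts exactly when D ends (back-to-back, no overlap), so nothing later overlaps D either.
G starts before F ends → F and G overlap.
E starts before F ends → F and E overlap.
E starts before G ends → G and E overlap.
Overlapping pairs: B & C, D & F, E & F, E & G, F & G — 5 in total.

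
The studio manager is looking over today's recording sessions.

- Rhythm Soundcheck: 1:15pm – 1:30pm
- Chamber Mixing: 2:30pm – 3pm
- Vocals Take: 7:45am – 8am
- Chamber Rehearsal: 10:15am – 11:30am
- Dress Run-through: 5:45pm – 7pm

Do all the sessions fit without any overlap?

Yes

Sorted by start: Vocals Take, Chamber Rehearsal, Rhythm Soundcheck, Chamber Mixing, Dress Run-through.
Chamber Rehearsal starts after Vocals Take ends; Vocals Take is clear from here.
Rhythm Soundcheck starts after Chamber Rehearsal ends; Chamber Rehearsal is clear from here.
Chamber Mixing starts after Rhythm Soundcheck ends; Rhythm Soundcheck is clear from here.
Dress Run-through starts after Chamber Mixing ends.
Every pair is clear; the schedule has no overlaps.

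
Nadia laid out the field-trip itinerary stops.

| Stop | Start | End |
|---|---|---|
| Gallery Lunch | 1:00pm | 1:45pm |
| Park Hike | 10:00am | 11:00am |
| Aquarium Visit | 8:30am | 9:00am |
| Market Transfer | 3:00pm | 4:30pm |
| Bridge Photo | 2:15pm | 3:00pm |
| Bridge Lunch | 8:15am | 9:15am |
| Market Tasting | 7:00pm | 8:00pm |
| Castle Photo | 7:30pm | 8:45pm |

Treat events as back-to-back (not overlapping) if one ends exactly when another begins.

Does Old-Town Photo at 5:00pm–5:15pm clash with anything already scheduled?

Bridge Lunch: ends 9:15am at or before Old-Town Photo starts 5:00pm → clear.
Aquarium Visit: ends 9:00am at or before Old-Town Photo starts 5:00pm → clear.
Park Hike: ends 11:00am at or before Old-Town Photo starts 5:00pm → clear.
Gallery Lunch: ends 1:45pm at or before Old-Town Photo starts 5:00pm → clear.
Bridge Photo: ends 3:00pm at or before Old-Town Photo starts 5:00pm → clear.
Market Transfer: ends 4:30pm at or before Old-Town Photo starts 5:00pm → clear.
Market Tasting: starts 7:00pm at or after Old-Town Photo ends 5:15pm → clear.
Castle Photo: starts 7:30pm at or after Old-Town Photo ends 5:15pm → clear.

No — it doesn't clash with anything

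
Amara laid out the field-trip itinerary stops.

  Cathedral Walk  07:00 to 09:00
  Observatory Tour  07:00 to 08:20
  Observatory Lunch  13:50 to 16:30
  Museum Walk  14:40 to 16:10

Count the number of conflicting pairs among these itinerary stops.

Sorted by start: Cathedral Walk, Observatory Tour, Observatory Lunch, Museum Walk.
Observatory Tour starts before Cathedral Walk ends → Cathedral Walk and Observatory Tour overlap.
Observatory Lunch starts after Cathedral Walk ends — done with Cathedral Walk.
Observatory Lunch starts after Observatory Tour ends — done with Observatory Tour.
Museum Walk starts before Observatory Lunch ends → Observatory Lunch and Museum Walk overlap.
Overlapping pairs: Cathedral Walk & Observatory Tour, Museum Walk & Observatory Lunch — 2 in total.

2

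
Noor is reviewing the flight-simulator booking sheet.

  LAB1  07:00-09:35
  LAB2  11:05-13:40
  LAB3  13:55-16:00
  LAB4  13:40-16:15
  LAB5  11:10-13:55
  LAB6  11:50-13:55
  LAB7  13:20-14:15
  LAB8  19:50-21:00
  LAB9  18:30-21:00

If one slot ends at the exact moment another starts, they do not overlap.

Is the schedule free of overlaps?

Check each pair: they overlap iff neither finishes before the other starts.
Sorted by start: LAB1, LAB2, LAB5, LAB6, LAB7, LAB4, LAB3, LAB9, LAB8.
LAB2 starts after LAB1 ends — done with LAB1.
LAB5 starts before LAB2 ends → LAB2 and LAB5 overlap.
That's a conflict, so the schedule is not conflict-free.

No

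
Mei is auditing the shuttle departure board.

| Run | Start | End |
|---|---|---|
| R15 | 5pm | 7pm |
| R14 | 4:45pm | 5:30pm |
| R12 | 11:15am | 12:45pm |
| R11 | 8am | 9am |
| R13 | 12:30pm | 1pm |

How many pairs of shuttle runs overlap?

Two intervals overlap when each starts before the other ends.
Sorted by start: R11, R12, R13, R14, R15.
R12 starts after R11 ends; R11 is clear from here.
R13 starts before R12 ends → R12 and R13 overlap.
R14 starts after R12 ends; R12 is clear from here.
R14 starts after R13 ends; R13 is clear from here.
R15 starts before R14 ends → R14 and R15 overlap.
Overlapping pairs: R12 & R13, R14 & R15 — 2 in total.

2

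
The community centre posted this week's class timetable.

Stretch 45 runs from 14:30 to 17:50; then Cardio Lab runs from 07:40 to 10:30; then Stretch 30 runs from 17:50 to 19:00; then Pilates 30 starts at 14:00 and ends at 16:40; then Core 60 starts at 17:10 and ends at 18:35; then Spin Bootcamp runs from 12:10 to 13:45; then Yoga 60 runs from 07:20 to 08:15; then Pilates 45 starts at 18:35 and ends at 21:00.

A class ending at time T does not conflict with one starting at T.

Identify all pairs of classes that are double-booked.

Cardio Lab & Yoga 60, Core 60 & Stretch 30, Core 60 & Stretch 45, Pilates 30 & Stretch 45, Pilates 45 & Stretch 30

Check each pair: they overlap iff neither finishes before the other starts.
Sorted by start: Yoga 60, Cardio Lab, Spin Bootcamp, Pilates 30, Stretch 45, Core 60, Stretch 30, Pilates 45.
Cardio Lab starts before Yoga 60 ends → Yoga 60 and Cardio Lab overlap.
Spin Bootcamp starts after Yoga 60 ends; Yoga 60 is clear from here.
Spin Bootcamp starts after Cardio Lab ends; Cardio Lab is clear from here.
Pilates 30 starts after Spin Bootcamp ends; Spin Bootcamp is clear from here.
Stretch 45 starts before Pilates 30 ends → Pilates 30 and Stretch 45 overlap.
Core 60 starts after Pilates 30 ends; Pilates 30 is clear from here.
Core 60 starts before Stretch 45 ends → Stretch 45 and Core 60 overlap.
Stretch 30 starts exactly when Stretch 45 ends (back-to-back, no overlap); Stretch 45 is clear from here.
Stretch 30 starts before Core 60 ends → Core 60 and Stretch 30 overlap.
Pilates 45 starts exactly when Core 60 ends (back-to-back, no overlap).
Pilates 45 starts before Stretch 30 ends → Stretch 30 and Pilates 45 overlap.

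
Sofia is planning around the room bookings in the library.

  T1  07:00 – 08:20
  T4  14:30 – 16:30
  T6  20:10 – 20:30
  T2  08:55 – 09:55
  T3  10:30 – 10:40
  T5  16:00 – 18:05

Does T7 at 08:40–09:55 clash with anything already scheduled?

Yes — it overlaps T2

T1: ends 08:20 at or before T7 starts 08:40 → clear.
T2: starts 08:55 before T7 ends 09:55, and ends 09:55 after T7 starts 08:40 → overlap.
T3: starts 10:30 at or after T7 ends 09:55 → clear.
T4: starts 14:30 at or after T7 ends 09:55 → clear.
T5: starts 16:00 at or after T7 ends 09:55 → clear.
T6: starts 20:10 at or after T7 ends 09:55 → clear.
T7 overlaps T2.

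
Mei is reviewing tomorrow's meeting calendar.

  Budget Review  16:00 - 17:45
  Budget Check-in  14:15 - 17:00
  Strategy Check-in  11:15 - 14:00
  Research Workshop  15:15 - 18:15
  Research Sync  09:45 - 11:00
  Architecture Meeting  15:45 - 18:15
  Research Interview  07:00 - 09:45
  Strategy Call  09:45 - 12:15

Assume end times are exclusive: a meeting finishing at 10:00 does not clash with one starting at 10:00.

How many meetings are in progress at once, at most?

4

Sweep the timeline, counting +1 at each start and −1 at each end (ends before starts at a tie):
07:00 start Research Interview → 1
09:45 end Research Interview → 0
09:45 start Research Sync → 1
09:45 start Strategy Call → 2
11:00 end Research Sync → 1
11:15 start Strategy Check-in → 2
12:15 end Strategy Call → 1
14:00 end Strategy Check-in → 0
14:15 start Budget Check-in → 1
15:15 start Research Workshop → 2
15:45 start Architecture Meeting → 3
16:00 start Budget Review → 4
17:00 end Budget Check-in → 3
17:45 end Budget Review → 2
18:15 end Architecture Meeting → 1
18:15 end Research Workshop → 0
Peak is 4, at 16:00 (Architecture Meeting, Budget Check-in, Budget Review, Research Workshop).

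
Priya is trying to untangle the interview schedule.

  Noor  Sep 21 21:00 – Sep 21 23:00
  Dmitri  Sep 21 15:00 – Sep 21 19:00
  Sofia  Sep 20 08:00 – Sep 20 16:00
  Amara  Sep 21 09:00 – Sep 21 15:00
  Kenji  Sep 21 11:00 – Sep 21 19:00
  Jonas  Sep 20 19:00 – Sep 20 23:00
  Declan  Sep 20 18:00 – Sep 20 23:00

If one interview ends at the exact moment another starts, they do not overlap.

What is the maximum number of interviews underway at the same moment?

2

Walk through starts and ends in time order (an end at T is processed before a start at T):
Sep 20 08:00 start Sofia → 1
Sep 20 16:00 end Sofia → 0
Sep 20 18:00 start Declan → 1
Sep 20 19:00 start Jonas → 2
Sep 20 23:00 end Declan → 1
Sep 20 23:00 end Jonas → 0
Sep 21 09:00 start Amara → 1
Sep 21 11:00 start Kenji → 2
Sep 21 15:00 end Amara → 1
Sep 21 15:00 start Dmitri → 2
Sep 21 19:00 end Dmitri → 1
Sep 21 19:00 end Kenji → 0
Sep 21 21:00 start Noor → 1
Sep 21 23:00 end Noor → 0
Peak is 2, at Sep 20 19:00 (Declan, Jonas).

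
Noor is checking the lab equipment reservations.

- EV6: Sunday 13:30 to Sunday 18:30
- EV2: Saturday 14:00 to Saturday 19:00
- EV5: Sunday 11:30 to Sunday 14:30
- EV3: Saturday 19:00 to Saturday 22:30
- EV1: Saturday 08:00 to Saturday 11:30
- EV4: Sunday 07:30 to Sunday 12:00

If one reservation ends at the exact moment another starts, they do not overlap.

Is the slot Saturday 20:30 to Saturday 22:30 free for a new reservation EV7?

EV1: ends Saturday 11:30 at or before EV7 starts Saturday 20:30 → clear.
EV2: ends Saturday 19:00 at or before EV7 starts Saturday 20:30 → clear.
EV3: starts Saturday 19:00 before EV7 ends Saturday 22:30, and ends Saturday 22:30 after EV7 starts Saturday 20:30 → overlap.
EV4: starts Sunday 07:30 at or after EV7 ends Saturday 22:30 → clear.
EV5: starts Sunday 11:30 at or after EV7 ends Saturday 22:30 → clear.
EV6: starts Sunday 13:30 at or after EV7 ends Saturday 22:30 → clear.
EV7 overlaps EV3.

No — it overlaps EV3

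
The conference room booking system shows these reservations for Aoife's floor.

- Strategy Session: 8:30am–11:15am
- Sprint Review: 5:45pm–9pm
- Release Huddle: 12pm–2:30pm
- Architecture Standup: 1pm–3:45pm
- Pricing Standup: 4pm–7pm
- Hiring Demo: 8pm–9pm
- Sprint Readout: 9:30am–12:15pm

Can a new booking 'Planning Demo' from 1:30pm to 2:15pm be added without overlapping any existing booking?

Strategy Session: ends 11:15am at or before Planning Demo starts 1:30pm → clear.
Sprint Readout: ends 12:15pm at or before Planning Demo starts 1:30pm → clear.
Release Huddle: starts 12pm before Planning Demo ends 2:15pm, and ends 2:30pm after Planning Demo starts 1:30pm → overlap.
Architecture Standup: starts 1pm before Planning Demo ends 2:15pm, and ends 3:45pm after Planning Demo starts 1:30pm → overlap.
Pricing Standup: starts 4pm at or after Planning Demo ends 2:15pm → clear.
Sprint Review: starts 5:45pm at or after Planning Demo ends 2:15pm → clear.
Hiring Demo: starts 8pm at or after Planning Demo ends 2:15pm → clear.
Planning Demo overlaps Release Huddle, Architecture Standup.

No — it overlaps Architecture Standup, Release Huddle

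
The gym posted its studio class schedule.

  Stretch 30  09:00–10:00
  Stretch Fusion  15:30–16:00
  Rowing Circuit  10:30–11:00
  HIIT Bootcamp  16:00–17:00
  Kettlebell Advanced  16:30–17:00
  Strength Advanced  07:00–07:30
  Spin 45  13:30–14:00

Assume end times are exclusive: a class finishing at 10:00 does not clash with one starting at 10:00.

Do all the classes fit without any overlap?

Sorted by start: Strength Advanced, Stretch 30, Rowing Circuit, Spin 45, Stretch Fusion, HIIT Bootcamp, Kettlebell Advanced.
Stretch 30 starts after Strength Advanced ends — done with Strength Advanced.
Rowing Circuit starts after Stretch 30 ends — done with Stretch 30.
Spin 45 starts after Rowing Circuit ends — done with Rowing Circuit.
Stretch Fusion starts after Spin 45 ends — done with Spin 45.
HIIT Bootcamp starts exactly when Stretch Fusion ends (back-to-back, no overlap) — done with Stretch Fusion.
Kettlebell Advanced starts before HIIT Bootcamp ends → HIIT Bootcamp and Kettlebell Advanced overlap.
That's a conflict, so the schedule is not conflict-free.

No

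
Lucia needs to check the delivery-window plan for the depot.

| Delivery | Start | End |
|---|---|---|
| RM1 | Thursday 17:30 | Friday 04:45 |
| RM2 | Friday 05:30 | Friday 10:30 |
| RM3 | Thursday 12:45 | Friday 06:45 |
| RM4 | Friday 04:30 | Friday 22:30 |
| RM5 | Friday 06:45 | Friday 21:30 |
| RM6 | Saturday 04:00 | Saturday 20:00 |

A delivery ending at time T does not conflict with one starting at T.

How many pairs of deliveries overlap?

Sorted by start: RM3, RM1, RM4, RM2, RM5, RM6.
RM1 starts before RM3 ends → RM3 and RM1 overlap.
RM4 starts before RM3 ends → RM3 and RM4 overlap.
RM2 starts before RM3 ends → RM3 and RM2 overlap.
RM5 starts exactly when RM3 ends (back-to-back, no overlap) — done with RM3.
RM4 starts before RM1 ends → RM1 and RM4 overlap.
RM2 starts after RM1 ends — done with RM1.
RM2 starts before RM4 ends → RM4 and RM2 overlap.
RM5 starts before RM4 ends → RM4 and RM5 overlap.
RM6 starts after RM4 ends.
RM5 starts before RM2 ends → RM2 and RM5 overlap.
RM6 starts after RM2 ends.
RM6 starts after RM5 ends.
Overlapping pairs: RM1 & RM3, RM1 & RM4, RM2 & RM3, RM2 & RM4, RM2 & RM5, RM3 & RM4, RM4 & RM5 — 7 in total.

7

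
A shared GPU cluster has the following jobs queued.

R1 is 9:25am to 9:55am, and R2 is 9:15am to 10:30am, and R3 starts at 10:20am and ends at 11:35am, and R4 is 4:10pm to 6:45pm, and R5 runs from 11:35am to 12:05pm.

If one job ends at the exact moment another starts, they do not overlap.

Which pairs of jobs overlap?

Check each pair: they overlap iff neither finishes before the other starts.
Sorted by start: R2, R1, R3, R5, R4.
R1 starts before R2 ends → R2 and R1 overlap.
R3 starts before R2 ends → R2 and R3 overlap.
R5 starts after R2 ends, so R2 has no further overlaps.
R3 starts after R1 ends, so R1 has no further overlaps.
R5 starts exactly when R3 ends (back-to-back, no overlap), so R3 has no further overlaps.
R4 starts after R5 ends.

R1 & R2, R2 & R3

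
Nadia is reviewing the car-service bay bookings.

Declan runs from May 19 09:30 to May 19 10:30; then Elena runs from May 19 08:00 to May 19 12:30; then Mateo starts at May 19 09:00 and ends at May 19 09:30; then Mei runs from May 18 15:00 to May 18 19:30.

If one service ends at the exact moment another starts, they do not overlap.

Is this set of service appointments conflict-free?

No

Sorted by start: Mei, Elena, Mateo, Declan.
Elena starts after Mei ends — done with Mei.
Mateo starts before Elena ends → Elena and Mateo overlap.
That's a conflict, so the schedule is not conflict-free.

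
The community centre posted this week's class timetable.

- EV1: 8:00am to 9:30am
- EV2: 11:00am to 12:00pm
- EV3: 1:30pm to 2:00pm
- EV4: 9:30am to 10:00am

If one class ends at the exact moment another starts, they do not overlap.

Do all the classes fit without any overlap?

Sorted by start: EV1, EV4, EV2, EV3.
EV4 starts exactly when EV1 ends (back-to-back, no overlap), so nothing later overlaps EV1 either.
EV2 starts after EV4 ends, so nothing later overlaps EV4 either.
EV3 starts after EV2 ends.
Every pair is clear; the schedule has no overlaps.

Yes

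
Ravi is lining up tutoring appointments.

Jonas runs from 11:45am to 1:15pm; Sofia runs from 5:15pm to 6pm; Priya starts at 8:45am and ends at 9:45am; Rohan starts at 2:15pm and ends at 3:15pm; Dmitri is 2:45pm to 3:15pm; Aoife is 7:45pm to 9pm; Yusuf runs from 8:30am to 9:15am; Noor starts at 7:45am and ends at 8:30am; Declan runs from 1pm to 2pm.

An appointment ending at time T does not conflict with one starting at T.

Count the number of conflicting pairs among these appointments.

3

Check each pair: they overlap iff neither finishes before the other starts.
Sorted by start: Noor, Yusuf, Priya, Jonas, Declan, Rohan, Dmitri, Sofia, Aoife.
Yusuf starts exactly when Noor ends (back-to-back, no overlap), so Noor has no further overlaps.
Priya starts before Yusuf ends → Yusuf and Priya overlap.
Jonas starts after Yusuf ends, so Yusuf has no further overlaps.
Jonas starts after Priya ends, so Priya has no further overlaps.
Declan starts before Jonas ends → Jonas and Declan overlap.
Rohan starts after Jonas ends, so Jonas has no further overlaps.
Rohan starts after Declan ends, so Declan has no further overlaps.
Dmitri starts before Rohan ends → Rohan and Dmitri overlap.
Sofia starts after Rohan ends, so Rohan has no further overlaps.
Sofia starts after Dmitri ends, so Dmitri has no further overlaps.
Aoife starts after Sofia ends.
Overlapping pairs: Declan & Jonas, Dmitri & Rohan, Priya & Yusuf — 3 in total.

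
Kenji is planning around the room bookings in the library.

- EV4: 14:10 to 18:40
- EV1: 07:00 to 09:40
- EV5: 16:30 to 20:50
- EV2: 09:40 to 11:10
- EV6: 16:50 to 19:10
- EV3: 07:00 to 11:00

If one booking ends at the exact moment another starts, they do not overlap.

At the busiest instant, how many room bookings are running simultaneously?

3

Sweep the timeline, counting +1 at each start and −1 at each end (ends before starts at a tie):
07:00 start EV1 → 1
07:00 start EV3 → 2
09:40 end EV1 → 1
09:40 start EV2 → 2
11:00 end EV3 → 1
11:10 end EV2 → 0
14:10 start EV4 → 1
16:30 start EV5 → 2
16:50 start EV6 → 3
18:40 end EV4 → 2
19:10 end EV6 → 1
20:50 end EV5 → 0
Peak is 3, at 16:50 (EV4, EV5, EV6).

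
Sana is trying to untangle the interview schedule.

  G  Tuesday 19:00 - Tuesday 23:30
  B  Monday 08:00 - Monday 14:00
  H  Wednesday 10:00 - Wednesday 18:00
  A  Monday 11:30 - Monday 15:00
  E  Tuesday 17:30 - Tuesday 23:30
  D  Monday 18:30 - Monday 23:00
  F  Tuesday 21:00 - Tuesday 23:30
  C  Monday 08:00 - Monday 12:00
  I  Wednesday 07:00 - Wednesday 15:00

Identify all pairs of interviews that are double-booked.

Check each pair: they overlap iff neither finishes before the other starts.
Sorted by start: B, C, A, D, E, G, F, I, H.
C starts before B ends → B and C overlap.
A starts before B ends → B and A overlap.
D starts after B ends; B is clear from here.
A starts before C ends → C and A overlap.
D starts after C ends; C is clear from here.
D starts after A ends; A is clear from here.
E starts after D ends; D is clear from here.
G starts before E ends → E and G overlap.
F starts before E ends → E and F overlap.
I starts after E ends; E is clear from here.
F starts before G ends → G and F overlap.
I starts after G ends; G is clear from here.
I starts after F ends; F is clear from here.
H starts before I ends → I and H overlap.

A & B, A & C, B & C, E & F, E & G, F & G, H & I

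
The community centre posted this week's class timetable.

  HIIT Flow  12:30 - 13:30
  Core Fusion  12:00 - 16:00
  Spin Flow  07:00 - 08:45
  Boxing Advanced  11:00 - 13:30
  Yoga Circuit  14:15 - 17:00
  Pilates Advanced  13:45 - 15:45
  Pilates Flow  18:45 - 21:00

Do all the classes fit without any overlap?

No

Check each pair: they overlap iff neither finishes before the other starts.
Sorted by start: Spin Flow, Boxing Advanced, Core Fusion, HIIT Flow, Pilates Advanced, Yoga Circuit, Pilates Flow.
Boxing Advanced starts after Spin Flow ends; Spin Flow is clear from here.
Core Fusion starts before Boxing Advanced ends → Boxing Advanced and Core Fusion overlap.
That's a conflict, so the schedule is not conflict-free.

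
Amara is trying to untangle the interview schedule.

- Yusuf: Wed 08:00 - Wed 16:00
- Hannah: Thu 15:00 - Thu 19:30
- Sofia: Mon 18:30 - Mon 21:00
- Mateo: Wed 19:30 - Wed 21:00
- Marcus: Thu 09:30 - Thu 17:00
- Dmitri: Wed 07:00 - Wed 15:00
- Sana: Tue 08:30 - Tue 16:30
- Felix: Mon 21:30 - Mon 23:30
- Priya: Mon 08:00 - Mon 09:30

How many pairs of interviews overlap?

2

Sorted by start: Priya, Sofia, Felix, Sana, Dmitri, Yusuf, Mateo, Marcus, Hannah.
Sofia starts after Priya ends, so Priya has no further overlaps.
Felix starts after Sofia ends, so Sofia has no further overlaps.
Sana starts after Felix ends, so Felix has no further overlaps.
Dmitri starts after Sana ends, so Sana has no further overlaps.
Yusuf starts before Dmitri ends → Dmitri and Yusuf overlap.
Mateo starts after Dmitri ends, so Dmitri has no further overlaps.
Mateo starts after Yusuf ends, so Yusuf has no further overlaps.
Marcus starts after Mateo ends, so Mateo has no further overlaps.
Hannah starts before Marcus ends → Marcus and Hannah overlap.
Overlapping pairs: Dmitri & Yusuf, Hannah & Marcus — 2 in total.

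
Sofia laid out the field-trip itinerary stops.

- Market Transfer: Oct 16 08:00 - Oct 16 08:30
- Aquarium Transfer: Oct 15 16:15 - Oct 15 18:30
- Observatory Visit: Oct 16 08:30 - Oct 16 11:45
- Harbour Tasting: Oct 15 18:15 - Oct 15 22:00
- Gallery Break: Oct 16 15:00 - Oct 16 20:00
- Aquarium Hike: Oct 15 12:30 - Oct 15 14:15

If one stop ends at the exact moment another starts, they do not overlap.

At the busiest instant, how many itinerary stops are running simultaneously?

2

Sweep the timeline, counting +1 at each start and −1 at each end (ends before starts at a tie):
Oct 15 12:30 start Aquarium Hike → 1
Oct 15 14:15 end Aquarium Hike → 0
Oct 15 16:15 start Aquarium Transfer → 1
Oct 15 18:15 start Harbour Tasting → 2
Oct 15 18:30 end Aquarium Transfer → 1
Oct 15 22:00 end Harbour Tasting → 0
Oct 16 08:00 start Market Transfer → 1
Oct 16 08:30 end Market Transfer → 0
Oct 16 08:30 start Observatory Visit → 1
Oct 16 11:45 end Observatory Visit → 0
Oct 16 15:00 start Gallery Break → 1
Oct 16 20:00 end Gallery Break → 0
Peak is 2, at Oct 15 18:15 (Aquarium Transfer, Harbour Tasting).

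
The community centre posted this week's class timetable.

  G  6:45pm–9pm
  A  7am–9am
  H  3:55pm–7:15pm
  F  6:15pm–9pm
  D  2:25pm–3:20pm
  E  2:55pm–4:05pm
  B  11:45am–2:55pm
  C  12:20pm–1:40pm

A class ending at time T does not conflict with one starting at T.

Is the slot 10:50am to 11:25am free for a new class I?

Yes — the slot is free

A: ends 9am at or before I starts 10:50am → clear.
B: starts 11:45am at or after I ends 11:25am → clear.
C: starts 12:20pm at or after I ends 11:25am → clear.
D: starts 2:25pm at or after I ends 11:25am → clear.
E: starts 2:55pm at or after I ends 11:25am → clear.
H: starts 3:55pm at or after I ends 11:25am → clear.
F: starts 6:15pm at or after I ends 11:25am → clear.
G: starts 6:45pm at or after I ends 11:25am → clear.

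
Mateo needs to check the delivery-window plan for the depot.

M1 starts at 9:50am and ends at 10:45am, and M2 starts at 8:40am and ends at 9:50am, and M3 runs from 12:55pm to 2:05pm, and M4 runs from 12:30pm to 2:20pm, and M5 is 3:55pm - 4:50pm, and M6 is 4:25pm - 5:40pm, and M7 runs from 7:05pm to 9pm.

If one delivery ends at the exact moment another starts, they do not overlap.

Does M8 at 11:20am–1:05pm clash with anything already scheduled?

M2: ends 9:50am at or before M8 starts 11:20am → clear.
M1: ends 10:45am at or before M8 starts 11:20am → clear.
M4: starts 12:30pm before M8 ends 1:05pm, and ends 2:20pm after M8 starts 11:20am → overlap.
M3: starts 12:55pm before M8 ends 1:05pm, and ends 2:05pm after M8 starts 11:20am → overlap.
M5: starts 3:55pm at or after M8 ends 1:05pm → clear.
M6: starts 4:25pm at or after M8 ends 1:05pm → clear.
M7: starts 7:05pm at or after M8 ends 1:05pm → clear.
M8 overlaps M3, M4.

Yes — it overlaps M3, M4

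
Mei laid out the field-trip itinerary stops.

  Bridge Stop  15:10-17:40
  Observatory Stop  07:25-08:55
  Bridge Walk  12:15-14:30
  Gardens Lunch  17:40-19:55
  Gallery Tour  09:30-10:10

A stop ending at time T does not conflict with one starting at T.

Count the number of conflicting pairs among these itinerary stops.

Check each pair: they overlap iff neither finishes before the other starts.
Sorted by start: Observatory Stop, Gallery Tour, Bridge Walk, Bridge Stop, Gardens Lunch.
Gallery Tour starts after Observatory Stop ends, so nothing later overlaps Observatory Stop either.
Bridge Walk starts after Gallery Tour ends, so nothing later overlaps Gallery Tour either.
Bridge Stop starts after Bridge Walk ends, so nothing later overlaps Bridge Walk either.
Gardens Lunch starts exactly when Bridge Stop ends (back-to-back, no overlap).
No pair overlaps.

0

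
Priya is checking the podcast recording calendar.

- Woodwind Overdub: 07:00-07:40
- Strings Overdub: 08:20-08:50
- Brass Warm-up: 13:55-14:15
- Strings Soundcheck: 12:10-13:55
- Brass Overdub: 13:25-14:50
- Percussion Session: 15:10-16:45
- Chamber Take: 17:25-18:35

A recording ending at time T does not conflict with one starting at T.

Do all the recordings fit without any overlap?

Two intervals overlap when each starts before the other ends.
Sorted by start: Woodwind Overdub, Strings Overdub, Strings Soundcheck, Brass Overdub, Brass Warm-up, Percussion Session, Chamber Take.
Strings Overdub starts after Woodwind Overdub ends; Woodwind Overdub is clear from here.
Strings Soundcheck starts after Strings Overdub ends; Strings Overdub is clear from here.
Brass Overdub starts before Strings Soundcheck ends → Strings Soundcheck and Brass Overdub overlap.
That's a conflict, so the schedule is not conflict-free.

No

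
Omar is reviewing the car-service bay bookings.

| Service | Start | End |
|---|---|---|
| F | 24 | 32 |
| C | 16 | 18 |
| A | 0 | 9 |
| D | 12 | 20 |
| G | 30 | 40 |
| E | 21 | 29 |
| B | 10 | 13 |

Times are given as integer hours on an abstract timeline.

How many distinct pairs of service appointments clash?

Sorted by start: A, B, D, C, E, F, G.
B starts after A ends, so nothing later overlaps A either.
D starts before B ends → B and D overlap.
C starts after B ends, so nothing later overlaps B either.
C starts before D ends → D and C overlap.
E starts after D ends, so nothing later overlaps D either.
E starts after C ends, so nothing later overlaps C either.
F starts before E ends → E and F overlap.
G starts after E ends.
G starts before F ends → F and G overlap.
Overlapping pairs: B & D, C & D, E & F, F & G — 4 in total.

4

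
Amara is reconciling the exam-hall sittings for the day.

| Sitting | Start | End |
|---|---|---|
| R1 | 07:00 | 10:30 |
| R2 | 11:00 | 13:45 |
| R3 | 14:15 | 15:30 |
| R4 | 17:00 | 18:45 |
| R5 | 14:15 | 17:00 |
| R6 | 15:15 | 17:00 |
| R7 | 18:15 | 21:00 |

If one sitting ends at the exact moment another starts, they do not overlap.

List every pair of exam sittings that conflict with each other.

R3 & R5, R3 & R6, R4 & R7, R5 & R6

Check each pair: they overlap iff neither finishes before the other starts.
Sorted by start: R1, R2, R3, R5, R6, R4, R7.
R2 starts after R1 ends; R1 is clear from here.
R3 starts after R2 ends; R2 is clear from here.
R5 starts before R3 ends → R3 and R5 overlap.
R6 starts before R3 ends → R3 and R6 overlap.
R4 starts after R3 ends; R3 is clear from here.
R6 starts before R5 ends → R5 and R6 overlap.
R4 starts exactly when R5 ends (back-to-back, no overlap); R5 is clear from here.
R4 starts exactly when R6 ends (back-to-back, no overlap); R6 is clear from here.
R7 starts before R4 ends → R4 and R7 overlap.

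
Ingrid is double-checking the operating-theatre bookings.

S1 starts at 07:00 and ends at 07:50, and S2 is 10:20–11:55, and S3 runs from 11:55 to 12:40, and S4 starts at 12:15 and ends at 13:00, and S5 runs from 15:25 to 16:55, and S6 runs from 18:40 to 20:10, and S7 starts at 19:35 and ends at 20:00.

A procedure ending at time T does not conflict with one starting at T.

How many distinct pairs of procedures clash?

Sorted by start: S1, S2, S3, S4, S5, S6, S7.
S2 starts after S1 ends, so nothing later overlaps S1 either.
S3 starts exactly when S2 ends (back-to-back, no overlap), so nothing later overlaps S2 either.
S4 starts before S3 ends → S3 and S4 overlap.
S5 starts after S3 ends, so nothing later overlaps S3 either.
S5 starts after S4 ends, so nothing later overlaps S4 either.
S6 starts after S5 ends, so nothing later overlaps S5 either.
S7 starts before S6 ends → S6 and S7 overlap.
Overlapping pairs: S3 & S4, S6 & S7 — 2 in total.

2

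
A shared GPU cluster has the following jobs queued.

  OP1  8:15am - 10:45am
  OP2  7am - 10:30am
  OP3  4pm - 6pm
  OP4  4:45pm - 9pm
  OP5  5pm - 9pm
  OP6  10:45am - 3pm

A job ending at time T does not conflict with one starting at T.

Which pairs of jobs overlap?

OP1 & OP2, OP3 & OP4, OP3 & OP5, OP4 & OP5

Sorted by start: OP2, OP1, OP6, OP3, OP4, OP5.
OP1 starts before OP2 ends → OP2 and OP1 overlap.
OP6 starts after OP2 ends — done with OP2.
OP6 starts exactly when OP1 ends (back-to-back, no overlap) — done with OP1.
OP3 starts after OP6 ends — done with OP6.
OP4 starts before OP3 ends → OP3 and OP4 overlap.
OP5 starts before OP3 ends → OP3 and OP5 overlap.
OP5 starts before OP4 ends → OP4 and OP5 overlap.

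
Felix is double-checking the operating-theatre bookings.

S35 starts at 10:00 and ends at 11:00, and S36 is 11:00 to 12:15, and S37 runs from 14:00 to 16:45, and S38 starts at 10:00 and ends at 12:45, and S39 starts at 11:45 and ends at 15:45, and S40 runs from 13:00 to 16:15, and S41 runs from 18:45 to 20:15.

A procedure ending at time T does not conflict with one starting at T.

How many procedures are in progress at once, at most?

Sort all start/end points and keep a running count:
10:00 start S35 → 1
10:00 start S38 → 2
11:00 end S35 → 1
11:00 start S36 → 2
11:45 start S39 → 3
12:15 end S36 → 2
12:45 end S38 → 1
13:00 start S40 → 2
14:00 start S37 → 3
15:45 end S39 → 2
16:15 end S40 → 1
16:45 end S37 → 0
18:45 start S41 → 1
20:15 end S41 → 0
Peak is 3, at 11:45 (S36, S38, S39).

3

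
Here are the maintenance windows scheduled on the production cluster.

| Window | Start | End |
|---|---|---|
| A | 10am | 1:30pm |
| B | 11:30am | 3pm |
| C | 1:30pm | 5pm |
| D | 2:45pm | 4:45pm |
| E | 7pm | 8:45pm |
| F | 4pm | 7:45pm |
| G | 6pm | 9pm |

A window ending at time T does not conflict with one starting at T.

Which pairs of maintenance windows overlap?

A & B, B & C, B & D, C & D, C & F, D & F, E & F, E & G, F & G

Sorted by start: A, B, C, D, F, G, E.
B starts before A ends → A and B overlap.
C starts exactly when A ends (back-to-back, no overlap), so nothing later overlaps A either.
C starts before B ends → B and C overlap.
D starts before B ends → B and D overlap.
F starts after B ends, so nothing later overlaps B either.
D starts before C ends → C and D overlap.
F starts before C ends → C and F overlap.
G starts after C ends, so nothing later overlaps C either.
F starts before D ends → D and F overlap.
G starts after D ends, so nothing later overlaps D either.
G starts before F ends → F and G overlap.
E starts before F ends → F and E overlap.
E starts before G ends → G and E overlap.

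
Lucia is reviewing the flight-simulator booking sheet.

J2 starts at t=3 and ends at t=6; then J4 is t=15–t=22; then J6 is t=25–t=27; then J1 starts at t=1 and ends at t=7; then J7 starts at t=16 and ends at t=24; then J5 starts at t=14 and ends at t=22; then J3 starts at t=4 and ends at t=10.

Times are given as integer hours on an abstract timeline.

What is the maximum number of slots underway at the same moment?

3

Walk through starts and ends in time order (an end at T is processed before a start at T):
t=1 start J1 → 1
t=3 start J2 → 2
t=4 start J3 → 3
t=6 end J2 → 2
t=7 end J1 → 1
t=10 end J3 → 0
t=14 start J5 → 1
t=15 start J4 → 2
t=16 start J7 → 3
t=22 end J4 → 2
t=22 end J5 → 1
t=24 end J7 → 0
t=25 start J6 → 1
t=27 end J6 → 0
Peak is 3, at t=4 (J1, J2, J3).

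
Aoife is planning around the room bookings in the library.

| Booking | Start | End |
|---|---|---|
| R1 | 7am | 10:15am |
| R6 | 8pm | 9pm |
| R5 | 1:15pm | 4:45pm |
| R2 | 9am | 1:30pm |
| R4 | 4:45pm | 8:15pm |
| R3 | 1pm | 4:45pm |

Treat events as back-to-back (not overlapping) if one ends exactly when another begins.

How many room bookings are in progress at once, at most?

Sort all start/end points and keep a running count:
7am start R1 → 1
9am start R2 → 2
10:15am end R1 → 1
1pm start R3 → 2
1:15pm start R5 → 3
1:30pm end R2 → 2
4:45pm end R3 → 1
4:45pm end R5 → 0
4:45pm start R4 → 1
8pm start R6 → 2
8:15pm end R4 → 1
9pm end R6 → 0
Peak is 3, at 1:15pm (R2, R3, R5).

3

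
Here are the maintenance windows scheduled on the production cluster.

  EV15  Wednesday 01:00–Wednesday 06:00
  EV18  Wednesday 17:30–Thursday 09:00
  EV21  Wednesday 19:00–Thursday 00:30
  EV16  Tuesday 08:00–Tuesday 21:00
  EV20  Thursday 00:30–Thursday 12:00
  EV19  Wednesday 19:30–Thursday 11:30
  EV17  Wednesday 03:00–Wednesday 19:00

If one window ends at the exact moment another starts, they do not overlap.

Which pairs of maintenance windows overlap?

EV15 & EV17, EV17 & EV18, EV18 & EV19, EV18 & EV20, EV18 & EV21, EV19 & EV20, EV19 & EV21

Sorted by start: EV16, EV15, EV17, EV18, EV21, EV19, EV20.
EV15 starts after EV16 ends, so EV16 has no further overlaps.
EV17 starts before EV15 ends → EV15 and EV17 overlap.
EV18 starts after EV15 ends, so EV15 has no further overlaps.
EV18 starts before EV17 ends → EV17 and EV18 overlap.
EV21 starts exactly when EV17 ends (back-to-back, no overlap), so EV17 has no further overlaps.
EV21 starts before EV18 ends → EV18 and EV21 overlap.
EV19 starts before EV18 ends → EV18 and EV19 overlap.
EV20 starts before EV18 ends → EV18 and EV20 overlap.
EV19 starts before EV21 ends → EV21 and EV19 overlap.
EV20 starts exactly when EV21 ends (back-to-back, no overlap).
EV20 starts before EV19 ends → EV19 and EV20 overlap.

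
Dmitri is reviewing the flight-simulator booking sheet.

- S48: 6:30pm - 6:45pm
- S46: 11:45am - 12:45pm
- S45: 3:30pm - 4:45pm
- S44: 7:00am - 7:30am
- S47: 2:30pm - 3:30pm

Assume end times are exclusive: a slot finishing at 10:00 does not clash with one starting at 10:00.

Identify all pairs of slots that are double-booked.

no overlapping pairs

Check each pair: they overlap iff neither finishes before the other starts.
Sorted by start: S44, S46, S47, S45, S48.
S46 starts after S44 ends, so S44 has no further overlaps.
S47 starts after S46 ends, so S46 has no further overlaps.
S45 starts exactly when S47 ends (back-to-back, no overlap), so S47 has no further overlaps.
S48 starts after S45 ends.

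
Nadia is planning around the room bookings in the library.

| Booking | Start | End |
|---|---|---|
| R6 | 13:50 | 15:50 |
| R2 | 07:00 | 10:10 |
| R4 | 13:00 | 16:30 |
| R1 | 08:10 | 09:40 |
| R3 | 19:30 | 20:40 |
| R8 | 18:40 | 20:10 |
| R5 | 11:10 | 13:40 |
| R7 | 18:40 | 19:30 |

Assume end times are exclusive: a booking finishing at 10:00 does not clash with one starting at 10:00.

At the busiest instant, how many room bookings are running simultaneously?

Sweep the timeline, counting +1 at each start and −1 at each end (ends before starts at a tie):
07:00 start R2 → 1
08:10 start R1 → 2
09:40 end R1 → 1
10:10 end R2 → 0
11:10 start R5 → 1
13:00 start R4 → 2
13:40 end R5 → 1
13:50 start R6 → 2
15:50 end R6 → 1
16:30 end R4 → 0
18:40 start R7 → 1
18:40 start R8 → 2
19:30 end R7 → 1
19:30 start R3 → 2
20:10 end R8 → 1
20:40 end R3 → 0
Peak is 2, at 08:10 (R1, R2).

2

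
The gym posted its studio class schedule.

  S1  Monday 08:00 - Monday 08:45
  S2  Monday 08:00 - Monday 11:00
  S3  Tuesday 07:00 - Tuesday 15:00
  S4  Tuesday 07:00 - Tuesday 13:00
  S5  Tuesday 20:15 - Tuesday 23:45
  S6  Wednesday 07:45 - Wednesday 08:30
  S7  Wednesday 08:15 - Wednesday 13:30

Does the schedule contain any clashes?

Yes

Sorted by start: S1, S2, S3, S4, S5, S6, S7.
S2 starts before S1 ends → S1 and S2 overlap.
That's a conflict, so the schedule is not conflict-free.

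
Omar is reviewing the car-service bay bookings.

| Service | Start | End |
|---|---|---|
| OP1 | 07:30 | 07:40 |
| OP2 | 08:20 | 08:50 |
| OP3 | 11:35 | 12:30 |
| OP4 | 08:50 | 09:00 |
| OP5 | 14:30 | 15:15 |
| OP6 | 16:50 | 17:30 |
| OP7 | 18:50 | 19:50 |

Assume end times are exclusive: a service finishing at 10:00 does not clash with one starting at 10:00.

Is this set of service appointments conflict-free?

Yes

Sorted by start: OP1, OP2, OP4, OP3, OP5, OP6, OP7.
OP2 starts after OP1 ends, so nothing later overlaps OP1 either.
OP4 starts exactly when OP2 ends (back-to-back, no overlap), so nothing later overlaps OP2 either.
OP3 starts after OP4 ends, so nothing later overlaps OP4 either.
OP5 starts after OP3 ends, so nothing later overlaps OP3 either.
OP6 starts after OP5 ends, so nothing later overlaps OP5 either.
OP7 starts after OP6 ends.
Every pair is clear; the schedule has no overlaps.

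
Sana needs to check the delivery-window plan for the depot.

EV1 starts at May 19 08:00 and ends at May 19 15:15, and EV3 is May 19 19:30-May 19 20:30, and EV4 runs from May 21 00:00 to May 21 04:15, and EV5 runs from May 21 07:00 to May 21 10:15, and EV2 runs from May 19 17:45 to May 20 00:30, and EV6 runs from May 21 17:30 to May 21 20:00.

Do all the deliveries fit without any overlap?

Check each pair: they overlap iff neither finishes before the other starts.
Sorted by start: EV1, EV2, EV3, EV4, EV5, EV6.
EV2 starts after EV1 ends, so EV1 has no further overlaps.
EV3 starts before EV2 ends → EV2 and EV3 overlap.
That's a conflict, so the schedule is not conflict-free.

No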